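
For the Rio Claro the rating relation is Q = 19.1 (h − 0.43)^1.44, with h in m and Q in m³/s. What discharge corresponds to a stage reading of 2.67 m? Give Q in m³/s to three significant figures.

Q = 19.1 × (2.67 − 0.43)^1.44 = 19.1 × 2.24^1.44 = 61.01 m³/s

61.0 m³/s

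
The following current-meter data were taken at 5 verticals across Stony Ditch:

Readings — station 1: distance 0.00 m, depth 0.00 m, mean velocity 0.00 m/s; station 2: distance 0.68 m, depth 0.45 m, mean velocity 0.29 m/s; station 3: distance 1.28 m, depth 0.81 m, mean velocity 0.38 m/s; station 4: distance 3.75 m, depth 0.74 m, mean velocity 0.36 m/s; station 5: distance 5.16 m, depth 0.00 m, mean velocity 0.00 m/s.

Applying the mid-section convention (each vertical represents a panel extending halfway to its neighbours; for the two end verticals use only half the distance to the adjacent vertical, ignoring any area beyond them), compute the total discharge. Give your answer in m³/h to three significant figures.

3860 m³/h

w_2 = (1.28 − 0.00)/2 = 0.64 m; q_2 = 0.29 × 0.45 × 0.64 = 0.08352 m³/s
w_3 = (3.75 − 0.68)/2 = 1.535 m; q_3 = 0.38 × 0.81 × 1.535 = 0.4725 m³/s
w_4 = (5.16 − 1.28)/2 = 1.94 m; q_4 = 0.36 × 0.74 × 1.94 = 0.5168 m³/s
Stations 1, 5 contribute zero (depth or velocity is 0).
Q = Σ qᵢ = 1.073 m³/s
= 1.073 × 3600 = 3862 m³/h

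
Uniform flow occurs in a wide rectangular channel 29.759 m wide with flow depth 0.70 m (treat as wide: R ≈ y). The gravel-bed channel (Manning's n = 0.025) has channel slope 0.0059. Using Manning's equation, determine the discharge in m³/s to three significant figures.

A = b·y = 29.759 × 0.70 = 20.83 m²
Wide channel: R ≈ y = 0.70 m
Q = (1/n)·A·R^(2/3)·S^(1/2) = (1/0.025) × 20.83 × 0.7000^(2/3) × 0.0059^(1/2) = 50.46 m³/s

50.5 m³/s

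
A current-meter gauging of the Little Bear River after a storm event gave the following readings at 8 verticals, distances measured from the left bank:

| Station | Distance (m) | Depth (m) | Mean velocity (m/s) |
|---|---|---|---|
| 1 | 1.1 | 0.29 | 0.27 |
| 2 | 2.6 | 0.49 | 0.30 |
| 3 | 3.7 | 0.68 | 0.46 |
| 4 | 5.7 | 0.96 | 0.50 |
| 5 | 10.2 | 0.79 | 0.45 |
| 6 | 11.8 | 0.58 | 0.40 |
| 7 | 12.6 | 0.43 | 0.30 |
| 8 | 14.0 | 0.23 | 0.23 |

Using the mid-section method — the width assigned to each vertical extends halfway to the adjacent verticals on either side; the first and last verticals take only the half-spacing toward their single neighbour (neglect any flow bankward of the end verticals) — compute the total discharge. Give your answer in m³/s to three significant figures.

w_1 = (2.6 − 1.1)/2 = 0.75 m; q_1 = 0.27 × 0.29 × 0.75 = 0.05873 m³/s
w_2 = (3.7 − 1.1)/2 = 1.3 m; q_2 = 0.30 × 0.49 × 1.3 = 0.1911 m³/s
w_3 = (5.7 − 2.6)/2 = 1.55 m; q_3 = 0.46 × 0.68 × 1.55 = 0.4848 m³/s
w_4 = (10.2 − 3.7)/2 = 3.25 m; q_4 = 0.50 × 0.96 × 3.25 = 1.560 m³/s
w_5 = (11.8 − 5.7)/2 = 3.05 m; q_5 = 0.45 × 0.79 × 3.05 = 1.084 m³/s
w_6 = (12.6 − 10.2)/2 = 1.2 m; q_6 = 0.40 × 0.58 × 1.2 = 0.2784 m³/s
w_7 = (14.0 − 11.8)/2 = 1.1 m; q_7 = 0.30 × 0.43 × 1.1 = 0.1419 m³/s
w_8 = (14.0 − 12.6)/2 = 0.7 m; q_8 = 0.23 × 0.23 × 0.7 = 0.03703 m³/s
Q = Σ qᵢ = 3.836 m³/s

3.84 m³/s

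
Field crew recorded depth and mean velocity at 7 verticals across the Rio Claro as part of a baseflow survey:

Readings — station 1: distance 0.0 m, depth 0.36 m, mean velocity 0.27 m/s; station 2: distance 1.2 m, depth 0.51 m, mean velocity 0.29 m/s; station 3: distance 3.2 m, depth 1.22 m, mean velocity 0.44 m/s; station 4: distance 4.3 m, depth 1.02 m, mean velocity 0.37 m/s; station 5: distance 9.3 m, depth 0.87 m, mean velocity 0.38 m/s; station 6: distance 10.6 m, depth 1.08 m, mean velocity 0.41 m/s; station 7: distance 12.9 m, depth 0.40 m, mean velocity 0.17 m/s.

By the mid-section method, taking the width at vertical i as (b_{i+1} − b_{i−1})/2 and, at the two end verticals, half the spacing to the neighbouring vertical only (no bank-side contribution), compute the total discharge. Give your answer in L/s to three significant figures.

4190 L/s

w_1 = (1.2 − 0.0)/2 = 0.6 m; q_1 = 0.27 × 0.36 × 0.6 = 0.05832 m³/s
w_2 = (3.2 − 0.0)/2 = 1.6 m; q_2 = 0.29 × 0.51 × 1.6 = 0.2366 m³/s
w_3 = (4.3 − 1.2)/2 = 1.55 m; q_3 = 0.44 × 1.22 × 1.55 = 0.8320 m³/s
w_4 = (9.3 − 3.2)/2 = 3.05 m; q_4 = 0.37 × 1.02 × 3.05 = 1.151 m³/s
w_5 = (10.6 − 4.3)/2 = 3.15 m; q_5 = 0.38 × 0.87 × 3.15 = 1.041 m³/s
w_6 = (12.9 − 9.3)/2 = 1.8 m; q_6 = 0.41 × 1.08 × 1.8 = 0.7970 m³/s
w_7 = (12.9 − 10.6)/2 = 1.15 m; q_7 = 0.17 × 0.40 × 1.15 = 0.07820 m³/s
Q = Σ qᵢ = 4.195 m³/s
= 4.195 × 1000 = 4195 L/s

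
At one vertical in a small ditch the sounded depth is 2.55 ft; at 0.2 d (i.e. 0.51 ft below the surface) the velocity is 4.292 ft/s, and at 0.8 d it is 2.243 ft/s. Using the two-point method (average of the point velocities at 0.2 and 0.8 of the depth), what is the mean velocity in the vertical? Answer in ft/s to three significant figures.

v̄ = (4.292 + 2.243) / 2 = 3.268 ft/s

3.27 ft/s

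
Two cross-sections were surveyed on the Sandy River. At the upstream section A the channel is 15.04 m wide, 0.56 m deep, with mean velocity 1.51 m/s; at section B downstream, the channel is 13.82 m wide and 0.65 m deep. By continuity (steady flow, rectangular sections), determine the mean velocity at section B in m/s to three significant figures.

1.42 m/s

Q = A₁V₁ = (15.04×0.56) × 1.51 = 12.72 m³/s
A₂ = 13.82 × 0.65 = 8.983 m²
V₂ = Q/A₂ = 12.72/8.983 = 1.416 m/s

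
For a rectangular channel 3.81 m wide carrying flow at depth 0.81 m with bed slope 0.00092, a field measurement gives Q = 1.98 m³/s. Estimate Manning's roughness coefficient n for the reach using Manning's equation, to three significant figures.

0.0324

A = b·y = 3.81 × 0.81 = 3.086 m²
P = b + 2y = 3.81 + 2×0.81 = 5.430 m
R = A/P = 3.086/5.430 = 0.5683 m
n = (1/Q)·A·R^(2/3)·S^(1/2) = (1/1.98) × 3.086 × 0.6861 × 0.03033 = 0.03244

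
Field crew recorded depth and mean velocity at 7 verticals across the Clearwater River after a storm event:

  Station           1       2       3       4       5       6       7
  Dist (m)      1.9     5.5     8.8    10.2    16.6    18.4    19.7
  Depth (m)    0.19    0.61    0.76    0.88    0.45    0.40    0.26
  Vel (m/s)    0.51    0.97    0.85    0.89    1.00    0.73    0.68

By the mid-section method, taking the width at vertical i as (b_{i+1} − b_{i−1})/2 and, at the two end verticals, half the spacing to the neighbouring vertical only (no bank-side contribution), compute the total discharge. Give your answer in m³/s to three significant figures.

9.20 m³/s

w_1 = (5.5 − 1.9)/2 = 1.8 m; q_1 = 0.51 × 0.19 × 1.8 = 0.1744 m³/s
w_2 = (8.8 − 1.9)/2 = 3.45 m; q_2 = 0.97 × 0.61 × 3.45 = 2.041 m³/s
w_3 = (10.2 − 5.5)/2 = 2.35 m; q_3 = 0.85 × 0.76 × 2.35 = 1.518 m³/s
w_4 = (16.6 − 8.8)/2 = 3.9 m; q_4 = 0.89 × 0.88 × 3.9 = 3.054 m³/s
w_5 = (18.4 − 10.2)/2 = 4.1 m; q_5 = 1.00 × 0.45 × 4.1 = 1.845 m³/s
w_6 = (19.7 − 16.6)/2 = 1.55 m; q_6 = 0.73 × 0.40 × 1.55 = 0.4526 m³/s
w_7 = (19.7 − 18.4)/2 = 0.65 m; q_7 = 0.68 × 0.26 × 0.65 = 0.1149 m³/s
Q = Σ qᵢ = 9.201 m³/s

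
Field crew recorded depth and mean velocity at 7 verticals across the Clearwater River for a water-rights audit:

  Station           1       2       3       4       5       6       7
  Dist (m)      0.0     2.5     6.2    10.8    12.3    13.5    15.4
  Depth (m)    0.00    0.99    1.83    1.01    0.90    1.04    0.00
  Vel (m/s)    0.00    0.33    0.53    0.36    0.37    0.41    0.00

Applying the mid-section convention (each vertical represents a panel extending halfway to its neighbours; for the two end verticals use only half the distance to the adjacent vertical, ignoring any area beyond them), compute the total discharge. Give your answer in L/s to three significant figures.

w_2 = (6.2 − 0.0)/2 = 3.1 m; q_2 = 0.33 × 0.99 × 3.1 = 1.013 m³/s
w_3 = (10.8 − 2.5)/2 = 4.15 m; q_3 = 0.53 × 1.83 × 4.15 = 4.025 m³/s
w_4 = (12.3 − 6.2)/2 = 3.05 m; q_4 = 0.36 × 1.01 × 3.05 = 1.109 m³/s
w_5 = (13.5 − 10.8)/2 = 1.35 m; q_5 = 0.37 × 0.90 × 1.35 = 0.4496 m³/s
w_6 = (15.4 − 12.3)/2 = 1.55 m; q_6 = 0.41 × 1.04 × 1.55 = 0.6609 m³/s
Stations 1, 7 contribute zero (depth or velocity is 0).
Q = Σ qᵢ = 7.257 m³/s
= 7.257 × 1000 = 7257 L/s

7260 L/s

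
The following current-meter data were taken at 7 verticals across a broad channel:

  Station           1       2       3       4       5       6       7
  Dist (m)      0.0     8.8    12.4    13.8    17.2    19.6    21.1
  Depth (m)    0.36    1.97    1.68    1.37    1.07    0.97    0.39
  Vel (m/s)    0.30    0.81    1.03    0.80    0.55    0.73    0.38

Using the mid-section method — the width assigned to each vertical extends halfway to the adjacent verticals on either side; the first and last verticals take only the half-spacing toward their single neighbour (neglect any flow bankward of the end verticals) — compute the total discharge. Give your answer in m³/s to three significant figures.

20.5 m³/s

w_1 = (8.8 − 0.0)/2 = 4.4 m; q_1 = 0.30 × 0.36 × 4.4 = 0.4752 m³/s
w_2 = (12.4 − 0.0)/2 = 6.2 m; q_2 = 0.81 × 1.97 × 6.2 = 9.893 m³/s
w_3 = (13.8 − 8.8)/2 = 2.5 m; q_3 = 1.03 × 1.68 × 2.5 = 4.326 m³/s
w_4 = (17.2 − 12.4)/2 = 2.4 m; q_4 = 0.80 × 1.37 × 2.4 = 2.630 m³/s
w_5 = (19.6 − 13.8)/2 = 2.9 m; q_5 = 0.55 × 1.07 × 2.9 = 1.707 m³/s
w_6 = (21.1 − 17.2)/2 = 1.95 m; q_6 = 0.73 × 0.97 × 1.95 = 1.381 m³/s
w_7 = (21.1 − 19.6)/2 = 0.75 m; q_7 = 0.38 × 0.39 × 0.75 = 0.1112 m³/s
Q = Σ qᵢ = 20.52 m³/s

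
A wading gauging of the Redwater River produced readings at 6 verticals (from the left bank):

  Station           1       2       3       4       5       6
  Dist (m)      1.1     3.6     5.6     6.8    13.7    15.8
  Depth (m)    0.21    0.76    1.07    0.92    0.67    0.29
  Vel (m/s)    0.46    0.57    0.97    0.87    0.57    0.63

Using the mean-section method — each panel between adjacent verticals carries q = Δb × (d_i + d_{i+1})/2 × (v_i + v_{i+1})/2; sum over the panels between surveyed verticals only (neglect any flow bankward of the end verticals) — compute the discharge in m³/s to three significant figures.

7.69 m³/s

Panel 1-2: Δb = 2.5 m, d̄ = (0.21+0.76)/2 = 0.485, v̄ = (0.46+0.57)/2 = 0.515 → q = 2.5×0.485×0.515 = 0.6244 m³/s
Panel 2-3: Δb = 2 m, d̄ = (0.76+1.07)/2 = 0.915, v̄ = (0.57+0.97)/2 = 0.77 → q = 2×0.915×0.77 = 1.409 m³/s
Panel 3-4: Δb = 1.2 m, d̄ = (1.07+0.92)/2 = 0.995, v̄ = (0.97+0.87)/2 = 0.92 → q = 1.2×0.995×0.92 = 1.098 m³/s
Panel 4-5: Δb = 6.9 m, d̄ = (0.92+0.67)/2 = 0.795, v̄ = (0.87+0.57)/2 = 0.72 → q = 6.9×0.795×0.72 = 3.950 m³/s
Panel 5-6: Δb = 2.1 m, d̄ = (0.67+0.29)/2 = 0.48, v̄ = (0.57+0.63)/2 = 0.6 → q = 2.1×0.48×0.6 = 0.6048 m³/s
Q = Σ q = 7.686 m³/s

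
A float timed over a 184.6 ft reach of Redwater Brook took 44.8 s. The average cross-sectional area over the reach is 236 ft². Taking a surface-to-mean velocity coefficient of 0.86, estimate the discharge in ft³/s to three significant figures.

836 ft³/s

v_surface = L / t̄ = 184.6 / 44.8 = 4.121 ft/s
v_mean = 0.86 × 4.121 = 3.544 ft/s
Q = A × v_mean = 236 × 3.544 = 836.3 ft³/s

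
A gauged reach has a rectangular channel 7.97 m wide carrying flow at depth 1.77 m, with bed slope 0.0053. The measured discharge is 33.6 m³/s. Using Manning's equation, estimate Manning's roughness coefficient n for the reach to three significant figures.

0.0350

A = b·y = 7.97 × 1.77 = 14.11 m²
P = b + 2y = 7.97 + 2×1.77 = 11.51 m
R = A/P = 14.11/11.51 = 1.226 m
n = (1/Q)·A·R^(2/3)·S^(1/2) = (1/33.6) × 14.11 × 1.145 × 0.07280 = 0.03501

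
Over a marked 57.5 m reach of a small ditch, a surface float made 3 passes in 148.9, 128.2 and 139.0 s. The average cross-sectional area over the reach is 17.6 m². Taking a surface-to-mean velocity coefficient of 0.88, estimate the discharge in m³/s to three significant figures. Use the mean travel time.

6.42 m³/s

t̄ = (148.9 + 128.2 + 139.0) / 3 = 138.7 s
v_surface = L / t̄ = 57.5 / 138.7 = 0.4146 m/s
v_mean = 0.88 × 0.4146 = 0.3648 m/s
Q = A × v_mean = 17.6 × 0.3648 = 6.421 m³/s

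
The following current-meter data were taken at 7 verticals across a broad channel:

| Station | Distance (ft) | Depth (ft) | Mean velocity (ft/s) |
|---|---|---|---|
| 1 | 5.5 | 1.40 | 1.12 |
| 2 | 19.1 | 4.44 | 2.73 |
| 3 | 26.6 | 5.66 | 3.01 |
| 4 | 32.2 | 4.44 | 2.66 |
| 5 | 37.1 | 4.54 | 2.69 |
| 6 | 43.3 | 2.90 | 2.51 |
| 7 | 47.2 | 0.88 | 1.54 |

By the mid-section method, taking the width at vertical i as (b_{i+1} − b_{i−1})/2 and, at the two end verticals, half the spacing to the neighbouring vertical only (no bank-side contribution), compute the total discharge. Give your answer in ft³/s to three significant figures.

w_1 = (19.1 − 5.5)/2 = 6.8 ft; q_1 = 1.12 × 1.40 × 6.8 = 10.66 ft³/s
w_2 = (26.6 − 5.5)/2 = 10.55 ft; q_2 = 2.73 × 4.44 × 10.55 = 127.9 ft³/s
w_3 = (32.2 − 19.1)/2 = 6.55 ft; q_3 = 3.01 × 5.66 × 6.55 = 111.6 ft³/s
w_4 = (37.1 − 26.6)/2 = 5.25 ft; q_4 = 2.66 × 4.44 × 5.25 = 62.00 ft³/s
w_5 = (43.3 − 32.2)/2 = 5.55 ft; q_5 = 2.69 × 4.54 × 5.55 = 67.78 ft³/s
w_6 = (47.2 − 37.1)/2 = 5.05 ft; q_6 = 2.51 × 2.90 × 5.05 = 36.76 ft³/s
w_7 = (47.2 − 43.3)/2 = 1.95 ft; q_7 = 1.54 × 0.88 × 1.95 = 2.643 ft³/s
Q = Σ qᵢ = 419.3 ft³/s

419 ft³/s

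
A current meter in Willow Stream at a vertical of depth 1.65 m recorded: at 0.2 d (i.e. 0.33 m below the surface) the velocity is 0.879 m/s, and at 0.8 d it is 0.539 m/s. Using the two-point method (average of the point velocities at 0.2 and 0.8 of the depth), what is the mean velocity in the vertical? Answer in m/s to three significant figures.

0.709 m/s

v̄ = (0.879 + 0.539) / 2 = 0.7090 m/s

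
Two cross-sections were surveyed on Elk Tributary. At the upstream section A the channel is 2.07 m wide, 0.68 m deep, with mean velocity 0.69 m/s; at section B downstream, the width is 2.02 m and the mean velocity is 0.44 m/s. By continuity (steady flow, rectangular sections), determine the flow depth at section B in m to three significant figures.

1.09 m

Q = A₁V₁ = (2.07×0.68) × 0.69 = 0.9712 m³/s
d₂ = Q/(b₂ V₂) = 0.9712/(2.02×0.44) = 1.093 m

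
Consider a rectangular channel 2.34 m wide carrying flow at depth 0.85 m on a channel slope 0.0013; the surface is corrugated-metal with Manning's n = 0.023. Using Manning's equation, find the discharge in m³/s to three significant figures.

1.94 m³/s

A = b·y = 2.34 × 0.85 = 1.989 m²
P = b + 2y = 2.34 + 2×0.85 = 4.040 m
R = A/P = 1.989/4.040 = 0.4923 m
Q = (1/n)·A·R^(2/3)·S^(1/2) = (1/0.023) × 1.989 × 0.4923^(2/3) × 0.0013^(1/2) = 1.944 m³/s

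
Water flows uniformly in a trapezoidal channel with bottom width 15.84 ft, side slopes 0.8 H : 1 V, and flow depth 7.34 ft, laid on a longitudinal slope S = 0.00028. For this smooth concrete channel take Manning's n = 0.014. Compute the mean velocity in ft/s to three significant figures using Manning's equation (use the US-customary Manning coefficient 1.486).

A = (b + z·y)·y = (15.84 + 0.8×7.34)×7.34 = 159.4 ft²
P = b + 2y√(1+z²) = 15.84 + 2×7.34×√(1+0.8²) = 34.64 ft
R = A/P = 159.4/34.64 = 4.601 ft
Q = (1.486/n)·A·R^(2/3)·S^(1/2) = (1.486/0.014) × 159.4 × 4.601^(2/3) × 0.00028^(1/2) = 783.0 ft³/s
V = Q/A = 783.0/159.4 = 4.913 ft/s

4.91 ft/s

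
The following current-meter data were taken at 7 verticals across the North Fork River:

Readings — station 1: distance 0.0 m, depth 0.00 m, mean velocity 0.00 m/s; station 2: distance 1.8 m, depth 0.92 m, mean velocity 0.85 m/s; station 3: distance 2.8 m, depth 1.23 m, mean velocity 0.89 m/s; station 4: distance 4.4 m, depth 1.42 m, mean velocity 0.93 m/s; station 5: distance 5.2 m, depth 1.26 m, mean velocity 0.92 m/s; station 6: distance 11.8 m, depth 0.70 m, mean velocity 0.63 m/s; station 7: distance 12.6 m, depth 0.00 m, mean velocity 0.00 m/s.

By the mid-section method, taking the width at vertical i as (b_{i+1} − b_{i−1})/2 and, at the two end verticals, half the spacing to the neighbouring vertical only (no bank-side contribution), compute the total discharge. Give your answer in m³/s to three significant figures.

w_2 = (2.8 − 0.0)/2 = 1.4 m; q_2 = 0.85 × 0.92 × 1.4 = 1.095 m³/s
w_3 = (4.4 − 1.8)/2 = 1.3 m; q_3 = 0.89 × 1.23 × 1.3 = 1.423 m³/s
w_4 = (5.2 − 2.8)/2 = 1.2 m; q_4 = 0.93 × 1.42 × 1.2 = 1.585 m³/s
w_5 = (11.8 − 4.4)/2 = 3.7 m; q_5 = 0.92 × 1.26 × 3.7 = 4.289 m³/s
w_6 = (12.6 − 5.2)/2 = 3.7 m; q_6 = 0.63 × 0.70 × 3.7 = 1.632 m³/s
Stations 1, 7 contribute zero (depth or velocity is 0).
Q = Σ qᵢ = 10.02 m³/s

10.0 m³/s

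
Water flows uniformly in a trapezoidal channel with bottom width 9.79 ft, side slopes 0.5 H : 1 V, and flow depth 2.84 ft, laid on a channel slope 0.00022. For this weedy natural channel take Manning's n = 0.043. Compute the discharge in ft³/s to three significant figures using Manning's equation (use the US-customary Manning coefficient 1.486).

25.7 ft³/s

A = (b + z·y)·y = (9.79 + 0.5×2.84)×2.84 = 31.84 ft²
P = b + 2y√(1+z²) = 9.79 + 2×2.84×√(1+0.5²) = 16.14 ft
R = A/P = 31.84/16.14 = 1.972 ft
Q = (1.486/n)·A·R^(2/3)·S^(1/2) = (1.486/0.043) × 31.84 × 1.972^(2/3) × 0.00022^(1/2) = 25.67 ft³/s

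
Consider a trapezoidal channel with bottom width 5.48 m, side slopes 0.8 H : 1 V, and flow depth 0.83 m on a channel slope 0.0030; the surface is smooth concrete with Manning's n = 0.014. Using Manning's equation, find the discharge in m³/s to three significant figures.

15.3 m³/s

A = (b + z·y)·y = (5.48 + 0.8×0.83)×0.83 = 5.100 m²
P = b + 2y√(1+z²) = 5.48 + 2×0.83×√(1+0.8²) = 7.606 m
R = A/P = 5.100/7.606 = 0.6705 m
Q = (1/n)·A·R^(2/3)·S^(1/2) = (1/0.014) × 5.100 × 0.6705^(2/3) × 0.0030^(1/2) = 15.28 m³/s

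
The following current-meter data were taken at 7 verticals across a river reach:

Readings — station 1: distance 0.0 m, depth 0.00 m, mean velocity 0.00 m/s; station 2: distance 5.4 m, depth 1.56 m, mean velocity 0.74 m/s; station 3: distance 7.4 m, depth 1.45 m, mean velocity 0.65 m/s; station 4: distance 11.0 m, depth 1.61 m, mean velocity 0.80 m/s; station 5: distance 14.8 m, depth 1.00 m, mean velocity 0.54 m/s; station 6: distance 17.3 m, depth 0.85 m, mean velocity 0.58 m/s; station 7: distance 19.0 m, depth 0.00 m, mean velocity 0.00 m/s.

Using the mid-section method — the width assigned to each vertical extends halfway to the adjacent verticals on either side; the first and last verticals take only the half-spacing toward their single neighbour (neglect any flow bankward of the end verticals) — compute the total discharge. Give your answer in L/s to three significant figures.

w_2 = (7.4 − 0.0)/2 = 3.7 m; q_2 = 0.74 × 1.56 × 3.7 = 4.271 m³/s
w_3 = (11.0 − 5.4)/2 = 2.8 m; q_3 = 0.65 × 1.45 × 2.8 = 2.639 m³/s
w_4 = (14.8 − 7.4)/2 = 3.7 m; q_4 = 0.80 × 1.61 × 3.7 = 4.766 m³/s
w_5 = (17.3 − 11.0)/2 = 3.15 m; q_5 = 0.54 × 1.00 × 3.15 = 1.701 m³/s
w_6 = (19.0 − 14.8)/2 = 2.1 m; q_6 = 0.58 × 0.85 × 2.1 = 1.035 m³/s
Stations 1, 7 contribute zero (depth or velocity is 0).
Q = Σ qᵢ = 14.41 m³/s
= 14.41 × 1000 = 14410 L/s

14400 L/s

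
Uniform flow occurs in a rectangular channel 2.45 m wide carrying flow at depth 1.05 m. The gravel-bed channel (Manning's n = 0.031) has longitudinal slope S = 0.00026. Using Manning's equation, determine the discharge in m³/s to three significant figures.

0.915 m³/s

A = b·y = 2.45 × 1.05 = 2.573 m²
P = b + 2y = 2.45 + 2×1.05 = 4.550 m
R = A/P = 2.573/4.550 = 0.5654 m
Q = (1/n)·A·R^(2/3)·S^(1/2) = (1/0.031) × 2.573 × 0.5654^(2/3) × 0.00026^(1/2) = 0.9149 m³/s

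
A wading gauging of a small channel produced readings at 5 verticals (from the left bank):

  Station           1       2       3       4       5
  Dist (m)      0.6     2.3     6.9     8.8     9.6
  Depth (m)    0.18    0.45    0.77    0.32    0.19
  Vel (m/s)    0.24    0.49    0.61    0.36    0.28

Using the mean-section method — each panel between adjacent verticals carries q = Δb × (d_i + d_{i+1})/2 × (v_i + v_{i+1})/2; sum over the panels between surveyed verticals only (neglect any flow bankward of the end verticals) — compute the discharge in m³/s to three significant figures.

Panel 1-2: Δb = 1.7 m, d̄ = (0.18+0.45)/2 = 0.315, v̄ = (0.24+0.49)/2 = 0.365 → q = 1.7×0.315×0.365 = 0.1955 m³/s
Panel 2-3: Δb = 4.6 m, d̄ = (0.45+0.77)/2 = 0.61, v̄ = (0.49+0.61)/2 = 0.55 → q = 4.6×0.61×0.55 = 1.543 m³/s
Panel 3-4: Δb = 1.9 m, d̄ = (0.77+0.32)/2 = 0.545, v̄ = (0.61+0.36)/2 = 0.485 → q = 1.9×0.545×0.485 = 0.5022 m³/s
Panel 4-5: Δb = 0.8 m, d̄ = (0.32+0.19)/2 = 0.255, v̄ = (0.36+0.28)/2 = 0.32 → q = 0.8×0.255×0.32 = 0.06528 m³/s
Q = Σ q = 2.306 m³/s

2.31 m³/s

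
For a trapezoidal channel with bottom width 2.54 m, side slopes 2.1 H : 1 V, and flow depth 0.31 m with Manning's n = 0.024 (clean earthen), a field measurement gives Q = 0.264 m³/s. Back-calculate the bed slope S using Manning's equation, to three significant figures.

A = (b + z·y)·y = (2.54 + 2.1×0.31)×0.31 = 0.9892 m²
P = b + 2y√(1+z²) = 2.54 + 2×0.31×√(1+2.1²) = 3.982 m
R = A/P = 0.9892/3.982 = 0.2484 m
S = (Q·n / (1·A·R^(2/3)))² = (0.264×0.024 / (1×0.9892×0.3952))² = 0.0002627

0.000263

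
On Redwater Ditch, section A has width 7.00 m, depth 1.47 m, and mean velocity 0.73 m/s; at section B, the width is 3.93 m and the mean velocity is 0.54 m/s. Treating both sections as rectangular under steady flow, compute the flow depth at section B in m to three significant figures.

3.54 m

Q = A₁V₁ = (7.00×1.47) × 0.73 = 7.512 m³/s
d₂ = Q/(b₂ V₂) = 7.512/(3.93×0.54) = 3.540 m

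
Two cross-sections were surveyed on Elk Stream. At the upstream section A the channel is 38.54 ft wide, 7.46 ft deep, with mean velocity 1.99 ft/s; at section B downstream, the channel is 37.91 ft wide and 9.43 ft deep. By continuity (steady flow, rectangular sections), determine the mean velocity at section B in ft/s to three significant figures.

Q = A₁V₁ = (38.54×7.46) × 1.99 = 572.1 ft³/s
A₂ = 37.91 × 9.43 = 357.5 ft²
V₂ = Q/A₂ = 572.1/357.5 = 1.600 ft/s

1.60 ft/s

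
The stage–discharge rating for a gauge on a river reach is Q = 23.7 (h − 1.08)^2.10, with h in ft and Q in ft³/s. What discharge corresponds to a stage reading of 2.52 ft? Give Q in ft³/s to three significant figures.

Q = 23.7 × (2.52 − 1.08)^2.10 = 23.7 × 1.44^2.10 = 50.97 ft³/s

51.0 ft³/s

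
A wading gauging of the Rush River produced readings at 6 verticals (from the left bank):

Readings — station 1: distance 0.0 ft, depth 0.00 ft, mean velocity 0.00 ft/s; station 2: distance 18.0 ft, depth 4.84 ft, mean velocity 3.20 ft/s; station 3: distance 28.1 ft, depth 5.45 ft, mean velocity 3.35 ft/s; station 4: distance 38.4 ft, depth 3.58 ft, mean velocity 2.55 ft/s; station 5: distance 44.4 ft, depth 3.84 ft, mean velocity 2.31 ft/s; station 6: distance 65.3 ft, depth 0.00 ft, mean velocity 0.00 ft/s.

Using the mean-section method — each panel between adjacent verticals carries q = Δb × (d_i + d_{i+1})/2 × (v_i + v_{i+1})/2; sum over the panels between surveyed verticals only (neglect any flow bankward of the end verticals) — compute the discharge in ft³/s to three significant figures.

Panel 1-2: Δb = 18 ft, d̄ = (0.00+4.84)/2 = 2.42, v̄ = (0.00+3.20)/2 = 1.6 → q = 18×2.42×1.6 = 69.70 ft³/s
Panel 2-3: Δb = 10.1 ft, d̄ = (4.84+5.45)/2 = 5.145, v̄ = (3.20+3.35)/2 = 3.275 → q = 10.1×5.145×3.275 = 170.2 ft³/s
Panel 3-4: Δb = 10.3 ft, d̄ = (5.45+3.58)/2 = 4.515, v̄ = (3.35+2.55)/2 = 2.95 → q = 10.3×4.515×2.95 = 137.2 ft³/s
Panel 4-5: Δb = 6 ft, d̄ = (3.58+3.84)/2 = 3.71, v̄ = (2.55+2.31)/2 = 2.43 → q = 6×3.71×2.43 = 54.09 ft³/s
Panel 5-6: Δb = 20.9 ft, d̄ = (3.84+0.00)/2 = 1.92, v̄ = (2.31+0.00)/2 = 1.155 → q = 20.9×1.92×1.155 = 46.35 ft³/s
Q = Σ q = 477.5 ft³/s

478 ft³/s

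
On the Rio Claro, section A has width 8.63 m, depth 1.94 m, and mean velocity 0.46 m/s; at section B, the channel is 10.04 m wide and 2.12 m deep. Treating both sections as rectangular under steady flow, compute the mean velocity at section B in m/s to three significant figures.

Q = A₁V₁ = (8.63×1.94) × 0.46 = 7.701 m³/s
A₂ = 10.04 × 2.12 = 21.28 m²
V₂ = Q/A₂ = 7.701/21.28 = 0.3618 m/s

0.362 m/s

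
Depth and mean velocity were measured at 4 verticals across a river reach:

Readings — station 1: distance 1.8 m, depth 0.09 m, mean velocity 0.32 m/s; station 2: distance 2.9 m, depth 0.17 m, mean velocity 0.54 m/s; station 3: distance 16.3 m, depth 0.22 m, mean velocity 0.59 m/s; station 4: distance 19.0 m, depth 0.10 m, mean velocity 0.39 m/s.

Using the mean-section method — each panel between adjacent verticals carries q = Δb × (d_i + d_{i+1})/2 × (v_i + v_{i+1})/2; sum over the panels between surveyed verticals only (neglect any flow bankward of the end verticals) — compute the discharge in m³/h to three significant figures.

Panel 1-2: Δb = 1.1 m, d̄ = (0.09+0.17)/2 = 0.13, v̄ = (0.32+0.54)/2 = 0.43 → q = 1.1×0.13×0.43 = 0.06149 m³/s
Panel 2-3: Δb = 13.4 m, d̄ = (0.17+0.22)/2 = 0.195, v̄ = (0.54+0.59)/2 = 0.565 → q = 13.4×0.195×0.565 = 1.476 m³/s
Panel 3-4: Δb = 2.7 m, d̄ = (0.22+0.10)/2 = 0.16, v̄ = (0.59+0.39)/2 = 0.49 → q = 2.7×0.16×0.49 = 0.2117 m³/s
Q = Σ q = 1.750 m³/s
= 1.750 × 3600 = 6298 m³/h

6300 m³/h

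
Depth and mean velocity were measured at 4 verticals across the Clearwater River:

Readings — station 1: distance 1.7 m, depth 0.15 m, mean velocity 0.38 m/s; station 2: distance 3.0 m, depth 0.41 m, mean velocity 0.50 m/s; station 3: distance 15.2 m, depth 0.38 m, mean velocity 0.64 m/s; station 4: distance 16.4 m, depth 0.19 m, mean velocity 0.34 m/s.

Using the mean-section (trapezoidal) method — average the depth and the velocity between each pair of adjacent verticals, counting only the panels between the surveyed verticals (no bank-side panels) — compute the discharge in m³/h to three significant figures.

11100 m³/h

Panel 1-2: Δb = 1.3 m, d̄ = (0.15+0.41)/2 = 0.28, v̄ = (0.38+0.50)/2 = 0.44 → q = 1.3×0.28×0.44 = 0.1602 m³/s
Panel 2-3: Δb = 12.2 m, d̄ = (0.41+0.38)/2 = 0.395, v̄ = (0.50+0.64)/2 = 0.57 → q = 12.2×0.395×0.57 = 2.747 m³/s
Panel 3-4: Δb = 1.2 m, d̄ = (0.38+0.19)/2 = 0.285, v̄ = (0.64+0.34)/2 = 0.49 → q = 1.2×0.285×0.49 = 0.1676 m³/s
Q = Σ q = 3.075 m³/s
= 3.075 × 3600 = 11070 m³/h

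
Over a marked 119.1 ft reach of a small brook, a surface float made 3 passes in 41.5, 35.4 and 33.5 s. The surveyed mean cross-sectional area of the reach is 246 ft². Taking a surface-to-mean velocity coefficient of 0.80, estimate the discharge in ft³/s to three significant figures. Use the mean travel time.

t̄ = (41.5 + 35.4 + 33.5) / 3 = 36.8 s
v_surface = L / t̄ = 119.1 / 36.8 = 3.236 ft/s
v_mean = 0.80 × 3.236 = 2.589 ft/s
Q = A × v_mean = 246 × 2.589 = 636.9 ft³/s

637 ft³/s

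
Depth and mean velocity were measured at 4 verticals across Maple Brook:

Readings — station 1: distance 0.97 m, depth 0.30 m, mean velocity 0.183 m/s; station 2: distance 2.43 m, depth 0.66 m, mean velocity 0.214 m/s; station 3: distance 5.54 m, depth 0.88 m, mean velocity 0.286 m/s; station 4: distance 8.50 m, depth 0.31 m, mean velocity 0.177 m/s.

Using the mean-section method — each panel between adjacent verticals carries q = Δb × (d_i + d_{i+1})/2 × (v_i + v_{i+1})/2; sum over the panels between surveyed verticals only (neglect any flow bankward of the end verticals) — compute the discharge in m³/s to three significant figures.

Panel 1-2: Δb = 1.46 m, d̄ = (0.30+0.66)/2 = 0.48, v̄ = (0.183+0.214)/2 = 0.1985 → q = 1.46×0.48×0.1985 = 0.1391 m³/s
Panel 2-3: Δb = 3.11 m, d̄ = (0.66+0.88)/2 = 0.77, v̄ = (0.214+0.286)/2 = 0.25 → q = 3.11×0.77×0.25 = 0.5987 m³/s
Panel 3-4: Δb = 2.96 m, d̄ = (0.88+0.31)/2 = 0.595, v̄ = (0.286+0.177)/2 = 0.2315 → q = 2.96×0.595×0.2315 = 0.4077 m³/s
Q = Σ q = 1.146 m³/s

1.15 m³/s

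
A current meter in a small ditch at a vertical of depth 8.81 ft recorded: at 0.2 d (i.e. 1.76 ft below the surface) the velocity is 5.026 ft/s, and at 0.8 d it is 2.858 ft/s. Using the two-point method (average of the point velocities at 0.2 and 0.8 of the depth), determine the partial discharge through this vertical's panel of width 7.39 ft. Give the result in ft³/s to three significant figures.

257 ft³/s

v̄ = (5.026 + 2.858) / 2 = 3.942 ft/s
q = v̄ × d × w = 3.942 × 8.81 × 7.39 = 256.6 ft³/s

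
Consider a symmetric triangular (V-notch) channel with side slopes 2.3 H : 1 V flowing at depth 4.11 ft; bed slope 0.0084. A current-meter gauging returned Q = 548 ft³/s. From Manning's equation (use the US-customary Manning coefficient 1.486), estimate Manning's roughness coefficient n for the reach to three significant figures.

0.0147

A = z·y² = 2.3×4.11² = 38.85 ft²
P = 2y√(1+z²) = 2×4.11×√(1+2.3²) = 20.62 ft
R = A/P = 38.85/20.62 = 1.885 ft
n = (1.486/Q)·A·R^(2/3)·S^(1/2) = (1.486/548) × 38.85 × 1.526 × 0.09165 = 0.01473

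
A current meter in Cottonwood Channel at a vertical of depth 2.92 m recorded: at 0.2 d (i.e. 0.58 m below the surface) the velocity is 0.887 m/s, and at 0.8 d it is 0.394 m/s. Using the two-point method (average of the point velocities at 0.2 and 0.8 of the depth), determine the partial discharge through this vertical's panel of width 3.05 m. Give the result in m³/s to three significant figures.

v̄ = (0.887 + 0.394) / 2 = 0.6405 m/s
q = v̄ × d × w = 0.6405 × 2.92 × 3.05 = 5.704 m³/s

5.70 m³/s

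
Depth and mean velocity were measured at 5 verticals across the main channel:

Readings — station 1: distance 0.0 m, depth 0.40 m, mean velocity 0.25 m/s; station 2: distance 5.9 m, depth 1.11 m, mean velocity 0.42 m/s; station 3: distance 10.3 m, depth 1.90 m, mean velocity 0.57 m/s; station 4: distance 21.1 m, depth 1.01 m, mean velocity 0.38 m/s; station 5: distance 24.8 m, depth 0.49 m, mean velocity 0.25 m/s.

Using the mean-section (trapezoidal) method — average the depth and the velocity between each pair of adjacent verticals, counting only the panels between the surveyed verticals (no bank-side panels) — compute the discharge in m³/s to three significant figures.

13.1 m³/s

Panel 1-2: Δb = 5.9 m, d̄ = (0.40+1.11)/2 = 0.755, v̄ = (0.25+0.42)/2 = 0.335 → q = 5.9×0.755×0.335 = 1.492 m³/s
Panel 2-3: Δb = 4.4 m, d̄ = (1.11+1.90)/2 = 1.505, v̄ = (0.42+0.57)/2 = 0.495 → q = 4.4×1.505×0.495 = 3.278 m³/s
Panel 3-4: Δb = 10.8 m, d̄ = (1.90+1.01)/2 = 1.455, v̄ = (0.57+0.38)/2 = 0.475 → q = 10.8×1.455×0.475 = 7.464 m³/s
Panel 4-5: Δb = 3.7 m, d̄ = (1.01+0.49)/2 = 0.75, v̄ = (0.38+0.25)/2 = 0.315 → q = 3.7×0.75×0.315 = 0.8741 m³/s
Q = Σ q = 13.11 m³/s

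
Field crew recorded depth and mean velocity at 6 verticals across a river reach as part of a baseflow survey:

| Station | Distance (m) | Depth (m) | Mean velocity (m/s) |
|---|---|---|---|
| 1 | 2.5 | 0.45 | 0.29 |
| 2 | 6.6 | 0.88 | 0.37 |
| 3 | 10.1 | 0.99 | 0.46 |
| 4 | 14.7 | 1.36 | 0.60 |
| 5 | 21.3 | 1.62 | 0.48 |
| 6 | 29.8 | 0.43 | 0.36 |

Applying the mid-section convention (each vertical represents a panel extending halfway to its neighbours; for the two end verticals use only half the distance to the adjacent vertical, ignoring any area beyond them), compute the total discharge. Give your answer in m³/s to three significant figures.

w_1 = (6.6 − 2.5)/2 = 2.05 m; q_1 = 0.29 × 0.45 × 2.05 = 0.2675 m³/s
w_2 = (10.1 − 2.5)/2 = 3.8 m; q_2 = 0.37 × 0.88 × 3.8 = 1.237 m³/s
w_3 = (14.7 − 6.6)/2 = 4.05 m; q_3 = 0.46 × 0.99 × 4.05 = 1.844 m³/s
w_4 = (21.3 − 10.1)/2 = 5.6 m; q_4 = 0.60 × 1.36 × 5.6 = 4.570 m³/s
w_5 = (29.8 − 14.7)/2 = 7.55 m; q_5 = 0.48 × 1.62 × 7.55 = 5.871 m³/s
w_6 = (29.8 − 21.3)/2 = 4.25 m; q_6 = 0.36 × 0.43 × 4.25 = 0.6579 m³/s
Q = Σ qᵢ = 14.45 m³/s

14.4 m³/s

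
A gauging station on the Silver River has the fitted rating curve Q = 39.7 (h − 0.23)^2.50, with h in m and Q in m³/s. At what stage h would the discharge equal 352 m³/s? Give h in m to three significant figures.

2.62 m

h − h₀ = (Q/C)^(1/b) = (352/39.7)^(1/2.50) = 2.394 m
h = 0.23 + 2.394 = 2.624 m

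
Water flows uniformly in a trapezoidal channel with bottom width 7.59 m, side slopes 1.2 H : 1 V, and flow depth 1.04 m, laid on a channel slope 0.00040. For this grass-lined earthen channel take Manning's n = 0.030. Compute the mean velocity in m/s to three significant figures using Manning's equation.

0.597 m/s

A = (b + z·y)·y = (7.59 + 1.2×1.04)×1.04 = 9.192 m²
P = b + 2y√(1+z²) = 7.59 + 2×1.04×√(1+1.2²) = 10.84 m
R = A/P = 9.192/10.84 = 0.8480 m
Q = (1/n)·A·R^(2/3)·S^(1/2) = (1/0.030) × 9.192 × 0.8480^(2/3) × 0.00040^(1/2) = 5.490 m³/s
V = Q/A = 5.490/9.192 = 0.5973 m/s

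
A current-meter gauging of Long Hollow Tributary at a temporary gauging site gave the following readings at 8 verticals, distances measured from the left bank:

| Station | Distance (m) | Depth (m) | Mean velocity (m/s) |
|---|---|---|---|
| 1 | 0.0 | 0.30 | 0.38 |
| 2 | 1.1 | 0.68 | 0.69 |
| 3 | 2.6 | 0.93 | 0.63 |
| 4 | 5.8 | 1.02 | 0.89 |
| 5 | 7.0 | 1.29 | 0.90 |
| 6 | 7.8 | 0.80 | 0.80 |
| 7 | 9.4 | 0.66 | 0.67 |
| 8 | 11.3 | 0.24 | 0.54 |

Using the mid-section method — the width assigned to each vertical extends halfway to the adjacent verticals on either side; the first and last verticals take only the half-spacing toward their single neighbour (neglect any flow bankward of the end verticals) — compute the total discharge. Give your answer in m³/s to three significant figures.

w_1 = (1.1 − 0.0)/2 = 0.55 m; q_1 = 0.38 × 0.30 × 0.55 = 0.06270 m³/s
w_2 = (2.6 − 0.0)/2 = 1.3 m; q_2 = 0.69 × 0.68 × 1.3 = 0.6100 m³/s
w_3 = (5.8 − 1.1)/2 = 2.35 m; q_3 = 0.63 × 0.93 × 2.35 = 1.377 m³/s
w_4 = (7.0 − 2.6)/2 = 2.2 m; q_4 = 0.89 × 1.02 × 2.2 = 1.997 m³/s
w_5 = (7.8 − 5.8)/2 = 1 m; q_5 = 0.90 × 1.29 × 1 = 1.161 m³/s
w_6 = (9.4 − 7.0)/2 = 1.2 m; q_6 = 0.80 × 0.80 × 1.2 = 0.7680 m³/s
w_7 = (11.3 − 7.8)/2 = 1.75 m; q_7 = 0.67 × 0.66 × 1.75 = 0.7739 m³/s
w_8 = (11.3 − 9.4)/2 = 0.95 m; q_8 = 0.54 × 0.24 × 0.95 = 0.1231 m³/s
Q = Σ qᵢ = 6.873 m³/s

6.87 m³/s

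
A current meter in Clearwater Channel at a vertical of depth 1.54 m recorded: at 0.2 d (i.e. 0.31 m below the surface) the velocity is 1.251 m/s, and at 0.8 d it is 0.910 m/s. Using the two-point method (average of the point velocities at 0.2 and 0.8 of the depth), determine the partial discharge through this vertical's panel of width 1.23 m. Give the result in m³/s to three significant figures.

2.05 m³/s

v̄ = (1.251 + 0.910) / 2 = 1.081 m/s
q = v̄ × d × w = 1.081 × 1.54 × 1.23 = 2.047 m³/s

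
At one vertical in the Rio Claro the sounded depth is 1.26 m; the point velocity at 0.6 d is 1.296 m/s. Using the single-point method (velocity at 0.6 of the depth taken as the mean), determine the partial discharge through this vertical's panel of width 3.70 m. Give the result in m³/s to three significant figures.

v̄ = v₀.₆ = 1.296 m/s
q = v̄ × d × w = 1.296 × 1.26 × 3.70 = 6.042 m³/s

6.04 m³/s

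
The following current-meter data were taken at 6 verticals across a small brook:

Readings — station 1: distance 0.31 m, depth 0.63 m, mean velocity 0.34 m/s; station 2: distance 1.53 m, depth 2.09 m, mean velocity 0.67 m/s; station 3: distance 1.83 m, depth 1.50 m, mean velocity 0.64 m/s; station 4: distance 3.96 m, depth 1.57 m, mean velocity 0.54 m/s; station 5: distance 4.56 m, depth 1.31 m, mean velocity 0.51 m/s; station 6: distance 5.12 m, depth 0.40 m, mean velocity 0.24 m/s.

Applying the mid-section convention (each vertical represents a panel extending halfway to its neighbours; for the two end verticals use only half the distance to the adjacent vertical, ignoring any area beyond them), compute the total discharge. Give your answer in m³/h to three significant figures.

w_1 = (1.53 − 0.31)/2 = 0.61 m; q_1 = 0.34 × 0.63 × 0.61 = 0.1307 m³/s
w_2 = (1.83 − 0.31)/2 = 0.76 m; q_2 = 0.67 × 2.09 × 0.76 = 1.064 m³/s
w_3 = (3.96 − 1.53)/2 = 1.215 m; q_3 = 0.64 × 1.50 × 1.215 = 1.166 m³/s
w_4 = (4.56 − 1.83)/2 = 1.365 m; q_4 = 0.54 × 1.57 × 1.365 = 1.157 m³/s
w_5 = (5.12 − 3.96)/2 = 0.58 m; q_5 = 0.51 × 1.31 × 0.58 = 0.3875 m³/s
w_6 = (5.12 − 4.56)/2 = 0.28 m; q_6 = 0.24 × 0.40 × 0.28 = 0.02688 m³/s
Q = Σ qᵢ = 3.933 m³/s
= 3.933 × 3600 = 14160 m³/h

14200 m³/h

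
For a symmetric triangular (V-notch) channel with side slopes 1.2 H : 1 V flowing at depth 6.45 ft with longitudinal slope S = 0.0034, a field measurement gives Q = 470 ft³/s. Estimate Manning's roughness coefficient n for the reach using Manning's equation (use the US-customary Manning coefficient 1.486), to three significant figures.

0.0169

A = z·y² = 1.2×6.45² = 49.92 ft²
P = 2y√(1+z²) = 2×6.45×√(1+1.2²) = 20.15 ft
R = A/P = 49.92/20.15 = 2.478 ft
n = (1.486/Q)·A·R^(2/3)·S^(1/2) = (1.486/470) × 49.92 × 1.831 × 0.05831 = 0.01685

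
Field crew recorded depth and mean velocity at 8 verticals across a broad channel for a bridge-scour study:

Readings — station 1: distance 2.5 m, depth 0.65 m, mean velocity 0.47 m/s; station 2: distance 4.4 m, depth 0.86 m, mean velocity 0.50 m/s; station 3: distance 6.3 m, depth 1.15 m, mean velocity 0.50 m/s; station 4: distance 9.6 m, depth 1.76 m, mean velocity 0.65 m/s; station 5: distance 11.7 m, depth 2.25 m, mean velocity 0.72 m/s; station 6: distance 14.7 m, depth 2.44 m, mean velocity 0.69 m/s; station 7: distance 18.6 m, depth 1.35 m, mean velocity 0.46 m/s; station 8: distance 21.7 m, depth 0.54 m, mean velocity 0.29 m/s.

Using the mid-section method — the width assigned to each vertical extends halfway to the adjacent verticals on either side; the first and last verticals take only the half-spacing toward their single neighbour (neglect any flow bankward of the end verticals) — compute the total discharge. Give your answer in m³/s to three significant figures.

18.0 m³/s

w_1 = (4.4 − 2.5)/2 = 0.95 m; q_1 = 0.47 × 0.65 × 0.95 = 0.2902 m³/s
w_2 = (6.3 − 2.5)/2 = 1.9 m; q_2 = 0.50 × 0.86 × 1.9 = 0.8170 m³/s
w_3 = (9.6 − 4.4)/2 = 2.6 m; q_3 = 0.50 × 1.15 × 2.6 = 1.495 m³/s
w_4 = (11.7 − 6.3)/2 = 2.7 m; q_4 = 0.65 × 1.76 × 2.7 = 3.089 m³/s
w_5 = (14.7 − 9.6)/2 = 2.55 m; q_5 = 0.72 × 2.25 × 2.55 = 4.131 m³/s
w_6 = (18.6 − 11.7)/2 = 3.45 m; q_6 = 0.69 × 2.44 × 3.45 = 5.808 m³/s
w_7 = (21.7 − 14.7)/2 = 3.5 m; q_7 = 0.46 × 1.35 × 3.5 = 2.174 m³/s
w_8 = (21.7 − 18.6)/2 = 1.55 m; q_8 = 0.29 × 0.54 × 1.55 = 0.2427 m³/s
Q = Σ qᵢ = 18.05 m³/s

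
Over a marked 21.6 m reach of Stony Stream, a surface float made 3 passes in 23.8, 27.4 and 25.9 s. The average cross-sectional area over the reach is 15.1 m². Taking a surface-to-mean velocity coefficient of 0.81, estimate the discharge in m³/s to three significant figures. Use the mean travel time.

10.3 m³/s

t̄ = (23.8 + 27.4 + 25.9) / 3 = 25.7 s
v_surface = L / t̄ = 21.6 / 25.7 = 0.8405 m/s
v_mean = 0.81 × 0.8405 = 0.6808 m/s
Q = A × v_mean = 15.1 × 0.6808 = 10.28 m³/s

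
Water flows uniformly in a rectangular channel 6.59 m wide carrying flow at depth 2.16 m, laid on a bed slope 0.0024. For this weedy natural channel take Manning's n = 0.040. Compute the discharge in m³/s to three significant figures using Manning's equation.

A = b·y = 6.59 × 2.16 = 14.23 m²
P = b + 2y = 6.59 + 2×2.16 = 10.91 m
R = A/P = 14.23/10.91 = 1.305 m
Q = (1/n)·A·R^(2/3)·S^(1/2) = (1/0.040) × 14.23 × 1.305^(2/3) × 0.0024^(1/2) = 20.82 m³/s

20.8 m³/s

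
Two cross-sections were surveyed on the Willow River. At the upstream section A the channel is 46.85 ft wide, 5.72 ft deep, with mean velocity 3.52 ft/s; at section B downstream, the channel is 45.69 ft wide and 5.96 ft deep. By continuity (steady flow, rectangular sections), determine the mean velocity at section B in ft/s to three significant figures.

Q = A₁V₁ = (46.85×5.72) × 3.52 = 943.3 ft³/s
A₂ = 45.69 × 5.96 = 272.3 ft²
V₂ = Q/A₂ = 943.3/272.3 = 3.464 ft/s

3.46 ft/s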